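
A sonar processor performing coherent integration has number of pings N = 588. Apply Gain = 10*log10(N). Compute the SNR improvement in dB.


Gain = 10*log10(588) = 27.69

27.69 dB


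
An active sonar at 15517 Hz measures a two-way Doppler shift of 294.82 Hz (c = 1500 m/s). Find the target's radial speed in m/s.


14.25 m/s


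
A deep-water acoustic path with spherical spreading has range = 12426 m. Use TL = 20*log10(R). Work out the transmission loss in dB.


TL = 20*log10(12426) = 81.89

81.89 dB


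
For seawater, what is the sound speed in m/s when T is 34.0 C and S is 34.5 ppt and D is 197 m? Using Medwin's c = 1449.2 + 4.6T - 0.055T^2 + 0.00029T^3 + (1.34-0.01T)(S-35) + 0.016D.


c = 1449.2 + 4.6*34.0 - 0.055*34.0^2 + 0.00029*34.0^3 + (1.34 - 0.01*34.0)*(34.5 - 35) + 0.016*197 = 1556.07

1556.07 m/s


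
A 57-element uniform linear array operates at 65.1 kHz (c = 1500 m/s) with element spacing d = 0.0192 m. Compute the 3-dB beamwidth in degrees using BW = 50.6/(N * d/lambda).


Step 1: lambda = 1500/65100 = 0.02304 m
Step 2: d/lambda = 0.0192/0.02304 = 0.8333
Step 3: BW = 50.6/(N * d/lambda) = 50.6/(57 * 0.8333) = 1.07

1.07 deg


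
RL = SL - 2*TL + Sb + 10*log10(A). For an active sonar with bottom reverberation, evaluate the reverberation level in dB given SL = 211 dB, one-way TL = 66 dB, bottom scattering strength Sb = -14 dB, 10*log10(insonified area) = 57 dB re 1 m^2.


122 dB


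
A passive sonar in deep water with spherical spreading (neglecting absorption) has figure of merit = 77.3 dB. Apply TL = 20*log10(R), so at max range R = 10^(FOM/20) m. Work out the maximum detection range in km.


At max range FOM = TL, so 20*log10(R) = 77.3
R = 10^(77.3/20) = 7328.25 m = 7.33 km

7.33 km


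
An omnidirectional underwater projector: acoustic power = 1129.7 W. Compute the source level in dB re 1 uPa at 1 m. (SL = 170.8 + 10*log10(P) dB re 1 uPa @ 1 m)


SL = 170.8 + 10*log10(1129.7) = 170.8 + 30.53 = 201.33

201.33 dB


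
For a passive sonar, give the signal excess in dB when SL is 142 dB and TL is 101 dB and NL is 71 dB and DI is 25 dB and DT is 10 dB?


-15 dB


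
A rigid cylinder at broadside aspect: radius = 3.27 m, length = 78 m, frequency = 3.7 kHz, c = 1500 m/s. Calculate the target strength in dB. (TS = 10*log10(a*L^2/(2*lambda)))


lambda = 1500/3700 = 0.40541 m
TS = 10*log10(3.27*78^2/(2*0.40541)) = 43.9

43.9 dB


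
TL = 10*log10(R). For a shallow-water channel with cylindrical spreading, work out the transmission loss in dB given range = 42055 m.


TL = 10*log10(42055) = 46.24

46.24 dB


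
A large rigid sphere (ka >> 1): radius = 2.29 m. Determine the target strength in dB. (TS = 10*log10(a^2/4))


TS = 10*log10(2.29^2 / 4) = 10*log10(1.311025) = 1.18

1.18 dB


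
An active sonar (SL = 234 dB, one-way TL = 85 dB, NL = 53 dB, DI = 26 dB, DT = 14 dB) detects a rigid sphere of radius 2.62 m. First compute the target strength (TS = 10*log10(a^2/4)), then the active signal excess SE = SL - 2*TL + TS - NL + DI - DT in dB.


Step 1: TS = 10*log10(2.62^2/4) = 2.35 dB
Step 2: SE = SL - 2*TL + TS - NL + DI - DT = 234 - 2*85 + (2.35) - 53 + 26 - 14 = 25.35

25.35 dB


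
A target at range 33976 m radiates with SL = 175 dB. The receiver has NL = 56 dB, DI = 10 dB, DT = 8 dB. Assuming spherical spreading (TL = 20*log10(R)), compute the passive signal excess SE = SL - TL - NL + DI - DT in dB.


30.38 dB


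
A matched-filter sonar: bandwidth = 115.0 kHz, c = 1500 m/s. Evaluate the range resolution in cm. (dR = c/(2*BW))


dR = c/(2*BW) = 1500 / (2 * 115.0e3) = 0.0065 m = 0.65 cm

0.65 cm


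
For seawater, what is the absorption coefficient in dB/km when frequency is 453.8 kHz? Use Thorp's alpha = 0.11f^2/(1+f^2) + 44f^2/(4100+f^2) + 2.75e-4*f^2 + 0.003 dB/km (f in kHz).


99.886 dB/km


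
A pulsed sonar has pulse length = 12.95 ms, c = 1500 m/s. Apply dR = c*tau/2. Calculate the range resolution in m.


dR = c*tau/2 = 1500 * 12.95e-3 / 2 = 9.7125

9.7125 m


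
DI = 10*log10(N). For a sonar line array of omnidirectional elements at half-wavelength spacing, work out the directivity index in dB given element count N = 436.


26.39 dB


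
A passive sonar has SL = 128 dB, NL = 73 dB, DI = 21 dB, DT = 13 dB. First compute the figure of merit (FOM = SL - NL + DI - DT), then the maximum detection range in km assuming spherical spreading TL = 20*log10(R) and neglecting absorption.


Step 1: FOM = SL - NL + DI - DT = 128 - 73 + 21 - 13 = 63 dB
Step 2: at max range FOM = TL = 20*log10(R), so R = 10^(63/20) = 1412.54 m = 1.41 km

1.41 km


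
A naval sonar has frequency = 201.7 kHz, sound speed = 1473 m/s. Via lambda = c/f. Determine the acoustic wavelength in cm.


lambda = c/f = 1473 / 201700 = 0.0073 m = 0.73 cm

0.73 cm


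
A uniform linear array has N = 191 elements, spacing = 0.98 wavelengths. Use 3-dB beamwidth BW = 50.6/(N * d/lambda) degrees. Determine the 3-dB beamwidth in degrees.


0.27 deg


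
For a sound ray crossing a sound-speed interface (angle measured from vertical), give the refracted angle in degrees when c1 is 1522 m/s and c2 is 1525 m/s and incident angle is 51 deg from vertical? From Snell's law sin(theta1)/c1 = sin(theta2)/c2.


sin(theta2) = (c2/c1)*sin(theta1) = (1525/1522)*sin(51 deg) = 0.77868
theta2 = arcsin(0.77868) = 51.14

51.14 deg


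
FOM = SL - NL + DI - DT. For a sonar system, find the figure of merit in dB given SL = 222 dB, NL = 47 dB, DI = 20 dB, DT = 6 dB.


189 dB


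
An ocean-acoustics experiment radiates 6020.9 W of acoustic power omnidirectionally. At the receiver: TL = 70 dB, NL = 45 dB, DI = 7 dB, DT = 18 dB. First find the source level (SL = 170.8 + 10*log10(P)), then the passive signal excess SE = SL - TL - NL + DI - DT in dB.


Step 1: SL = 170.8 + 10*log10(6020.9) = 208.6 dB
Step 2: SE = SL - TL - NL + DI - DT = 208.6 - 70 - 45 + 7 - 18 = 82.6

82.6 dB


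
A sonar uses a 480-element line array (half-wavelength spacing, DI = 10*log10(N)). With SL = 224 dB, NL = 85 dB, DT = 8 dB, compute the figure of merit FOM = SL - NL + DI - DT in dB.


Step 1: DI = 10*log10(480) = 26.81 dB
Step 2: FOM = SL - NL + DI - DT = 224 - 85 + 26.81 - 8 = 157.81

157.81 dB


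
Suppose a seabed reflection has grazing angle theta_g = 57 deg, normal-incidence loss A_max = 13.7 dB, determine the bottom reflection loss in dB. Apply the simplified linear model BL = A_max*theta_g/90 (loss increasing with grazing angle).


8.68 dB


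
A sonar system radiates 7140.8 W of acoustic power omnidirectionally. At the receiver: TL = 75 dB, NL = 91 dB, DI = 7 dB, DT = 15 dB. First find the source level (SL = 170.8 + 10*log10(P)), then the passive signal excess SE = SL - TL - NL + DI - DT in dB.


Step 1: SL = 170.8 + 10*log10(7140.8) = 209.34 dB
Step 2: SE = SL - TL - NL + DI - DT = 209.34 - 75 - 91 + 7 - 15 = 35.34

35.34 dB


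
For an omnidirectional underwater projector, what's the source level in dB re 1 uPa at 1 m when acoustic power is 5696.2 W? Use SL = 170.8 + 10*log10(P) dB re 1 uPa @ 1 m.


SL = 170.8 + 10*log10(5696.2) = 170.8 + 37.56 = 208.36

208.36 dB


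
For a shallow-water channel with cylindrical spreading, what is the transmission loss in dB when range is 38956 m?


TL = 10*log10(38956) = 45.91

45.91 dB


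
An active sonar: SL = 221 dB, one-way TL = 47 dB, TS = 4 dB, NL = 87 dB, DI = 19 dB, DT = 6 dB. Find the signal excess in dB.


SE = SL - 2*TL + TS - NL + DI - DT = 221 - 2*47 + (4) - 87 + 19 - 6 = 57

57 dB


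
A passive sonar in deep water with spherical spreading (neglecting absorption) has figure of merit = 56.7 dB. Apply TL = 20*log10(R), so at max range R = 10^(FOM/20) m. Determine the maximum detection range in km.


0.68 km


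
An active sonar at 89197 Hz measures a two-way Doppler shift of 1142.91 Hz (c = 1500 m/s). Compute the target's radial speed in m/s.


From fd = 2*f*v/c, v = c*fd/(2*f) = 1500 * 1142.91 / (2*89197) = 9.61

9.61 m/s


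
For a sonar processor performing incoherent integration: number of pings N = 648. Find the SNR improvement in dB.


Gain = 5*log10(648) = 14.06

14.06 dB


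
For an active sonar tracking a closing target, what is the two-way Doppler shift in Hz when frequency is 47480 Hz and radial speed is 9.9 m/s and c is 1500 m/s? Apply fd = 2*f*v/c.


fd = 2*f*v/c = 2 * 47480 * 9.9 / 1500 = 626.74

626.74 Hz


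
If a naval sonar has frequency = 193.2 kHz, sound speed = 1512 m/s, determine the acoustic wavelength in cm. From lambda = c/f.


lambda = c/f = 1512 / 193200 = 0.0078 m = 0.78 cm

0.78 cm


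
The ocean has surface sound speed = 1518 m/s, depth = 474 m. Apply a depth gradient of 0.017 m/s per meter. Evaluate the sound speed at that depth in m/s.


1526.058 m/s


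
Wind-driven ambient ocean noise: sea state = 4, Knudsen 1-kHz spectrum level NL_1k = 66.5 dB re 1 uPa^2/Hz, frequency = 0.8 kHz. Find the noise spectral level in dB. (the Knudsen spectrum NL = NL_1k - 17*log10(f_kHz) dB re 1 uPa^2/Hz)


NL = NL_1k - 17*log10(f_kHz) = 66.5 - 17*log10(0.8) = 66.5 - (-1.65) = 68.15

68.15 dB


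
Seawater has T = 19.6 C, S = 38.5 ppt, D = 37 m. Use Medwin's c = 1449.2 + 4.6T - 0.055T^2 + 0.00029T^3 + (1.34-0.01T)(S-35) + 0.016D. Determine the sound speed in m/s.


c = 1449.2 + 4.6*19.6 - 0.055*19.6^2 + 0.00029*19.6^3 + (1.34 - 0.01*19.6)*(38.5 - 35) + 0.016*37 = 1525.01

1525.01 m/s


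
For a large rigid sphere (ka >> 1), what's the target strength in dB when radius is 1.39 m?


TS = 10*log10(1.39^2 / 4) = 10*log10(0.483025) = -3.16

-3.16 dB


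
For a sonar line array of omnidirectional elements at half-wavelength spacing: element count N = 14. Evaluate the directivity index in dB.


DI = 10*log10(14) = 11.46

11.46 dB


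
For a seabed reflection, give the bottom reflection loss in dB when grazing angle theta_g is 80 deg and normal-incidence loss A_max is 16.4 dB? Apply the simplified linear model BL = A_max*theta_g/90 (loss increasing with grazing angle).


14.58 dB


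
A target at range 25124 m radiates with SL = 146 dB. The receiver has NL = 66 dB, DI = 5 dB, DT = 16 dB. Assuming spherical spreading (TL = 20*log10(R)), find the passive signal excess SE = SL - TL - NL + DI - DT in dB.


-19.0 dB


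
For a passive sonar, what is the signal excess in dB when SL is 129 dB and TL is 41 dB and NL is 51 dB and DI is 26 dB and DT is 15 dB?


SE = SL - TL - NL + DI - DT = 129 - 41 - 51 + 26 - 15 = 48

48 dB


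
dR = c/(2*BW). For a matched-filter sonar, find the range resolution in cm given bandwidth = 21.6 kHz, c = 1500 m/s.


dR = c/(2*BW) = 1500 / (2 * 21.6e3) = 0.0347 m = 3.47 cm

3.47 cm


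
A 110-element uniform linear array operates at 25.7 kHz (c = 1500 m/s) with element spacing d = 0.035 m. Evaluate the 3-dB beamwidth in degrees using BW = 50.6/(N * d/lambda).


Step 1: lambda = 1500/25700 = 0.05837 m
Step 2: d/lambda = 0.035/0.05837 = 0.5996
Step 3: BW = 50.6/(N * d/lambda) = 50.6/(110 * 0.5996) = 0.77

0.77 deg


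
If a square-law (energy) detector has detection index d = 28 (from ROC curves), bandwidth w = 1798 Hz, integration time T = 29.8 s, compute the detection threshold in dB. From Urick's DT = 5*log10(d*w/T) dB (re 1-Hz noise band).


DT = 5*log10(d*w/T) = 5*log10(28 * 1798 / 29.8) = 5*log10(1689.4) = 16.14

16.14 dB


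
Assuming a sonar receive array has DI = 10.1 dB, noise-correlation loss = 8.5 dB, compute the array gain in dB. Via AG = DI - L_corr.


1.6 dB


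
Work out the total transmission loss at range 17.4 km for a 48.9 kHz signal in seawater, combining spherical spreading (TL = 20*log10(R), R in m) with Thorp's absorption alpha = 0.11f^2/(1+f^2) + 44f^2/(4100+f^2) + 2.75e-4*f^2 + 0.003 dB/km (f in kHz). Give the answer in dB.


Step 1 (Thorp): alpha = 0.11*2391.21/(1+2391.21) + 44*2391.21/(4100+2391.21) + 2.75e-4*2391.21 + 0.003 = 16.9791 dB/km
Step 2: TL_spread = 20*log10(17400) = 84.81 dB
Step 3: TL_abs = alpha*R = 16.9791 * 17.4 = 295.44 dB
Step 4: TL_total = 84.81 + 295.44 = 380.25

380.25 dB


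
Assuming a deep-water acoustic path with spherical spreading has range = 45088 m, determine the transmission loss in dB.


TL = 20*log10(45088) = 93.08

93.08 dB


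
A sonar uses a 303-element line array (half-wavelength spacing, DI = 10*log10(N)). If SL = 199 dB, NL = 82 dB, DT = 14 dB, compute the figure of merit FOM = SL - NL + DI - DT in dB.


Step 1: DI = 10*log10(303) = 24.81 dB
Step 2: FOM = SL - NL + DI - DT = 199 - 82 + 24.81 - 14 = 127.81

127.81 dB


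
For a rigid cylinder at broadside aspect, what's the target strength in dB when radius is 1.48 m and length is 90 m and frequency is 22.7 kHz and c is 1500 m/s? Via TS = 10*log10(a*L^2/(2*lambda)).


lambda = 1500/22700 = 0.06608 m
TS = 10*log10(1.48*90^2/(2*0.06608)) = 49.58

49.58 dB


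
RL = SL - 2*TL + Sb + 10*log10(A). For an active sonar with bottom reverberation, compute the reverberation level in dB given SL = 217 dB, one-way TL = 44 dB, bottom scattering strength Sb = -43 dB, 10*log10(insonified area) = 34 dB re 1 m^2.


RL = SL - 2*TL + Sb + 10*log10(A) = 217 - 2*44 + (-43) + 34 = 120

120 dB


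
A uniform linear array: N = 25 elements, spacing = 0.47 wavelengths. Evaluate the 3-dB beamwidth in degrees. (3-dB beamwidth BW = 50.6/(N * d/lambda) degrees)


BW = 50.6 / (25 * 0.47) = 50.6 / 11.75 = 4.31

4.31 deg


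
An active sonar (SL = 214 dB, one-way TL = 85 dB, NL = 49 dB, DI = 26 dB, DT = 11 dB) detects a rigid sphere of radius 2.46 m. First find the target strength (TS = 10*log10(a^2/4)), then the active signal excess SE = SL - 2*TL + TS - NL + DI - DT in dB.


Step 1: TS = 10*log10(2.46^2/4) = 1.8 dB
Step 2: SE = SL - 2*TL + TS - NL + DI - DT = 214 - 2*85 + (1.8) - 49 + 26 - 11 = 11.8

11.8 dB


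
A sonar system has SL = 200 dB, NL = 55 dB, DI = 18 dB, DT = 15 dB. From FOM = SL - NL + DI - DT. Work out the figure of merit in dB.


148 dB


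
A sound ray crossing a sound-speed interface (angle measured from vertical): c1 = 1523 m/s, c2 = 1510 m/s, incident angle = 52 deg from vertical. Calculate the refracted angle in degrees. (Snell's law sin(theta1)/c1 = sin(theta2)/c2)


51.38 deg


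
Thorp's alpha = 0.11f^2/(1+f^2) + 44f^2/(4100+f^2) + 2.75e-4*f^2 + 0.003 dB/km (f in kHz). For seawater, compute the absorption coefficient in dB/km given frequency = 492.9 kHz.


f^2 = 242950.41
alpha = 0.11*242950.41/(1+242950.41) + 44*242950.41/(4100+242950.41) + 2.75e-4*242950.41 + 0.003 = 110.194

110.194 dB/km


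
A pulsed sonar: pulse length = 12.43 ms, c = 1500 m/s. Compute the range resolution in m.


dR = c*tau/2 = 1500 * 12.43e-3 / 2 = 9.3225

9.3225 m


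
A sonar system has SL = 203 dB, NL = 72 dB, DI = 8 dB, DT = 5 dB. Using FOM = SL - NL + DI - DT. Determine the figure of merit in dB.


134 dB


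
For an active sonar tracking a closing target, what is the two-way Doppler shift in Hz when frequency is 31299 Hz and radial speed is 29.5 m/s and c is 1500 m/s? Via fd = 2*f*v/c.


fd = 2*f*v/c = 2 * 31299 * 29.5 / 1500 = 1231.09

1231.09 Hz


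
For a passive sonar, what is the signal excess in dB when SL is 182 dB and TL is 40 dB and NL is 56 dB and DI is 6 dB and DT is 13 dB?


79 dB


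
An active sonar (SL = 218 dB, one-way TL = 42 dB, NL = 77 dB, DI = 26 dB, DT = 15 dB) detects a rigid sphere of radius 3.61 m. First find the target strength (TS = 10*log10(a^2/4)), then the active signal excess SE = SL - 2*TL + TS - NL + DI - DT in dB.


Step 1: TS = 10*log10(3.61^2/4) = 5.13 dB
Step 2: SE = SL - 2*TL + TS - NL + DI - DT = 218 - 2*42 + (5.13) - 77 + 26 - 15 = 73.13

73.13 dB


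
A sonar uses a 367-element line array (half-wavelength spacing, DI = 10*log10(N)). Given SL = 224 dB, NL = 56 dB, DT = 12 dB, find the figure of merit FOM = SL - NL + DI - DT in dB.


Step 1: DI = 10*log10(367) = 25.65 dB
Step 2: FOM = SL - NL + DI - DT = 224 - 56 + 25.65 - 12 = 181.65

181.65 dB


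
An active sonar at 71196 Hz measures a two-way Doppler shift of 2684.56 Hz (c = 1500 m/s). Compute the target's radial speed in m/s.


28.28 m/s


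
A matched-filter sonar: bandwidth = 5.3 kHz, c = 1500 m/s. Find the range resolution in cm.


dR = c/(2*BW) = 1500 / (2 * 5.3e3) = 0.1415 m = 14.15 cm

14.15 cm


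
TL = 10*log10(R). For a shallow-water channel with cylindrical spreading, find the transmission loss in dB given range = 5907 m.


37.71 dB


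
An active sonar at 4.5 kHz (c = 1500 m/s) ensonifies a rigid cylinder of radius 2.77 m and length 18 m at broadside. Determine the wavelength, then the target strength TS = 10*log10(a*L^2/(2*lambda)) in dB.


Step 1: lambda = c/f = 1500/4500 = 0.33333 m
Step 2: TS = 10*log10(a*L^2/(2*lambda)) = 10*log10(2.77*18^2/(2*0.33333)) = 31.29

31.29 dB


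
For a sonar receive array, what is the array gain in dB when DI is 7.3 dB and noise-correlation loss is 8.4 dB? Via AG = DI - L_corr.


AG = DI - L_corr = 7.3 - 8.4 = -1.1

-1.1 dB


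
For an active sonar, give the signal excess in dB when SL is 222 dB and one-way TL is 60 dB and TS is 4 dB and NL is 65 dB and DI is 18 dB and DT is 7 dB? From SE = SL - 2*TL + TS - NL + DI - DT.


SE = SL - 2*TL + TS - NL + DI - DT = 222 - 2*60 + (4) - 65 + 18 - 7 = 52

52 dB


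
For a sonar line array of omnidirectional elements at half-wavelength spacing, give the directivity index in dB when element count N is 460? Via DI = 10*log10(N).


26.63 dB


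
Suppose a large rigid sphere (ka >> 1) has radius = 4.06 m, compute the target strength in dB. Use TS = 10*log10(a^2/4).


6.15 dB


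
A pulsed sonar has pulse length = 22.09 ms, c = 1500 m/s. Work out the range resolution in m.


dR = c*tau/2 = 1500 * 22.09e-3 / 2 = 16.5675

16.5675 m


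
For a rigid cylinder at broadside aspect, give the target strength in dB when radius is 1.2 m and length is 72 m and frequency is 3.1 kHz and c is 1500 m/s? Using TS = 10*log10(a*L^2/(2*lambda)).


lambda = 1500/3100 = 0.48387 m
TS = 10*log10(1.2*72^2/(2*0.48387)) = 38.08

38.08 dB


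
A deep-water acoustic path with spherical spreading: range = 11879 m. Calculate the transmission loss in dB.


TL = 20*log10(11879) = 81.5

81.5 dB


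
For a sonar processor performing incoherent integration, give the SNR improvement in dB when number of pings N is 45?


Gain = 5*log10(45) = 8.27

8.27 dB


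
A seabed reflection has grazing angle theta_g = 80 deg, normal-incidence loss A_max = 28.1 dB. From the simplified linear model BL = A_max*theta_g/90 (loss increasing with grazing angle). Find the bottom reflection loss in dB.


24.98 dB


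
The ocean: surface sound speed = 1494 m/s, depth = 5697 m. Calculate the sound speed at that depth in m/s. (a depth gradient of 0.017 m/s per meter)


1590.849 m/s


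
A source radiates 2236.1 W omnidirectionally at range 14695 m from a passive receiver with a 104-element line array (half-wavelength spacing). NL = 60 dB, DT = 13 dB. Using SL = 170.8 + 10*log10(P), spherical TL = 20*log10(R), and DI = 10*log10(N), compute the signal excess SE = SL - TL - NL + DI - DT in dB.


68.12 dB


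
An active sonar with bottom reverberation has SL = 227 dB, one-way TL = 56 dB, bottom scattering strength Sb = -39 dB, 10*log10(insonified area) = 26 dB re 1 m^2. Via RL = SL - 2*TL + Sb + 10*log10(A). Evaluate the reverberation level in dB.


RL = SL - 2*TL + Sb + 10*log10(A) = 227 - 2*56 + (-39) + 26 = 102

102 dB


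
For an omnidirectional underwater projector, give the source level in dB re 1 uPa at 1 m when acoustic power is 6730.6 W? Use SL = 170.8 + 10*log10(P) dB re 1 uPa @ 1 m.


SL = 170.8 + 10*log10(6730.6) = 170.8 + 38.28 = 209.08

209.08 dB


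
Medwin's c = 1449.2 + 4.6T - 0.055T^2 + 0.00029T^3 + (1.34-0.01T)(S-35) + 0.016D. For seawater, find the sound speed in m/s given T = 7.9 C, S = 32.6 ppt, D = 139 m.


1481.45 m/s


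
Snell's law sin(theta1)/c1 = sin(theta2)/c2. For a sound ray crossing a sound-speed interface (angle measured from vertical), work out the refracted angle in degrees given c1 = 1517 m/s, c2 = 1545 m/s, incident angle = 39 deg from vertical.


sin(theta2) = (c2/c1)*sin(theta1) = (1545/1517)*sin(39 deg) = 0.64094
theta2 = arcsin(0.64094) = 39.86

39.86 deg


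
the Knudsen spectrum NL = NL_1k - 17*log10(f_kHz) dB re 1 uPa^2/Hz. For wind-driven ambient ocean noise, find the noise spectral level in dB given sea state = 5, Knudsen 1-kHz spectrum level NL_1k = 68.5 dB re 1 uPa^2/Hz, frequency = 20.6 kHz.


NL = NL_1k - 17*log10(f_kHz) = 68.5 - 17*log10(20.6) = 68.5 - (22.34) = 46.16

46.16 dB


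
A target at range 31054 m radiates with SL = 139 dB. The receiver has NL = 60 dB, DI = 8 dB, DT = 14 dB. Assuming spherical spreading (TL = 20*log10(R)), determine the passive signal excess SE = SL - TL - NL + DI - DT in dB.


Step 1: TL = 20*log10(31054) = 89.84 dB
Step 2: SE = 139 - 89.84 - 60 + 8 - 14 = -16.84

-16.84 dB


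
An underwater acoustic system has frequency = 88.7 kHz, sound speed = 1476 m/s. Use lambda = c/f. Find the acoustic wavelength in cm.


lambda = c/f = 1476 / 88700 = 0.0166 m = 1.66 cm

1.66 cm


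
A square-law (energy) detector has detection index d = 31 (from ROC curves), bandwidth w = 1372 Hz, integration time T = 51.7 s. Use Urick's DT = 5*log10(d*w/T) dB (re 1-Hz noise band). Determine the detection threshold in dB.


14.58 dB


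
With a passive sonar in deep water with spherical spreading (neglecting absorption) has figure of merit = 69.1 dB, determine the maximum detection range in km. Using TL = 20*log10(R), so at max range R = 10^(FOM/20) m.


At max range FOM = TL, so 20*log10(R) = 69.1
R = 10^(69.1/20) = 2851.02 m = 2.85 km

2.85 km


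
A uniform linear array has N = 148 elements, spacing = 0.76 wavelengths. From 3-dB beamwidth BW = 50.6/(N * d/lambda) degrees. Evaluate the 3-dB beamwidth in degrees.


BW = 50.6 / (148 * 0.76) = 50.6 / 112.48 = 0.45

0.45 deg


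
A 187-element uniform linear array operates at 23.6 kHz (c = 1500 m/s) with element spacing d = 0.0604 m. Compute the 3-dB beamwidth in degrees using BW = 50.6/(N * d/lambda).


Step 1: lambda = 1500/23600 = 0.06356 m
Step 2: d/lambda = 0.0604/0.06356 = 0.9503
Step 3: BW = 50.6/(N * d/lambda) = 50.6/(187 * 0.9503) = 0.28

0.28 deg


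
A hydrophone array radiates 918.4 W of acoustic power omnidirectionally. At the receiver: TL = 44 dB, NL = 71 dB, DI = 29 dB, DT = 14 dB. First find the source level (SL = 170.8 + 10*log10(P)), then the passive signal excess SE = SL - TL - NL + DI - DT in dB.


Step 1: SL = 170.8 + 10*log10(918.4) = 200.43 dB
Step 2: SE = SL - TL - NL + DI - DT = 200.43 - 44 - 71 + 29 - 14 = 100.43

100.43 dB


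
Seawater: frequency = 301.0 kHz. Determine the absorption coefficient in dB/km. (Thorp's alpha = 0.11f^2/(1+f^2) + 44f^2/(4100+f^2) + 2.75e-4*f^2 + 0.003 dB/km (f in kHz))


f^2 = 90601.0
alpha = 0.11*90601.0/(1+90601.0) + 44*90601.0/(4100+90601.0) + 2.75e-4*90601.0 + 0.003 = 67.123

67.123 dB/km


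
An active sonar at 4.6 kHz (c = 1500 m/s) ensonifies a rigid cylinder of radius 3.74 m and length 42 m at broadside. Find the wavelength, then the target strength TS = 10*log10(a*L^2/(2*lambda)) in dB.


Step 1: lambda = c/f = 1500/4600 = 0.32609 m
Step 2: TS = 10*log10(a*L^2/(2*lambda)) = 10*log10(3.74*42^2/(2*0.32609)) = 40.05

40.05 dB


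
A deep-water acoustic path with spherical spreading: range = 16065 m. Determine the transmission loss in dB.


TL = 20*log10(16065) = 84.12

84.12 dB


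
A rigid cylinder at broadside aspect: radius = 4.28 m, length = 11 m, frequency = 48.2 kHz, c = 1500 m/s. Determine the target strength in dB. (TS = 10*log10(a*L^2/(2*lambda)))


lambda = 1500/48200 = 0.03112 m
TS = 10*log10(4.28*11^2/(2*0.03112)) = 39.2

39.2 dB


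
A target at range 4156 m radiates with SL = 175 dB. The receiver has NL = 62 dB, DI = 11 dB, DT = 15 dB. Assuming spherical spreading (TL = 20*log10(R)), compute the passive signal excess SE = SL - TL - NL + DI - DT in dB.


Step 1: TL = 20*log10(4156) = 72.37 dB
Step 2: SE = 175 - 72.37 - 62 + 11 - 15 = 36.63

36.63 dB


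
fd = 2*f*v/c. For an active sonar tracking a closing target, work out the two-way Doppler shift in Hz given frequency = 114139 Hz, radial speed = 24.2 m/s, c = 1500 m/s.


3682.89 Hz


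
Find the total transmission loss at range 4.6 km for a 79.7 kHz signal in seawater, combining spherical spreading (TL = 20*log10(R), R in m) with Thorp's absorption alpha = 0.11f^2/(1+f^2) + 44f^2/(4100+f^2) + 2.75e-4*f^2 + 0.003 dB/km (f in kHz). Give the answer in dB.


204.82 dB


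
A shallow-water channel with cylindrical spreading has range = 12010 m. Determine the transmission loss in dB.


40.8 dB


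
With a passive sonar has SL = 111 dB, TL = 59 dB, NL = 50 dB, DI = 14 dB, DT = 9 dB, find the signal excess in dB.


SE = SL - TL - NL + DI - DT = 111 - 59 - 50 + 14 - 9 = 7

7 dB


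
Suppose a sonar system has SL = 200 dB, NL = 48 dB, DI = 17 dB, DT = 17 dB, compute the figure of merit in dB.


152 dB


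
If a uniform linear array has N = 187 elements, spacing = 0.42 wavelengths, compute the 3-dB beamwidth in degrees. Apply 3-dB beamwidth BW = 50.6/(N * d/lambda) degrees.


BW = 50.6 / (187 * 0.42) = 50.6 / 78.54 = 0.64

0.64 deg


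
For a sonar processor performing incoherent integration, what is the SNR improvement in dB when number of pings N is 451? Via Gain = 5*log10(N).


Gain = 5*log10(451) = 13.27

13.27 dB


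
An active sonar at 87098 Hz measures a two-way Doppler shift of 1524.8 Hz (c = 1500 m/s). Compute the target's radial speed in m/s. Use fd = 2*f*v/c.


From fd = 2*f*v/c, v = c*fd/(2*f) = 1500 * 1524.8 / (2*87098) = 13.13

13.13 m/s


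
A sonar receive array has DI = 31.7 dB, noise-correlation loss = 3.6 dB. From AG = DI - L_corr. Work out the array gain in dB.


AG = DI - L_corr = 31.7 - 3.6 = 28.1

28.1 dB


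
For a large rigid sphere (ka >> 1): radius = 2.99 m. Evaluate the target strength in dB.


TS = 10*log10(2.99^2 / 4) = 10*log10(2.235025) = 3.49

3.49 dB


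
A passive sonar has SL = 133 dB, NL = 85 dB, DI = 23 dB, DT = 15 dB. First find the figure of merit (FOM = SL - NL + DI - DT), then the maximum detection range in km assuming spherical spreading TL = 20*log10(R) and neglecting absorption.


Step 1: FOM = SL - NL + DI - DT = 133 - 85 + 23 - 15 = 56 dB
Step 2: at max range FOM = TL = 20*log10(R), so R = 10^(56/20) = 630.96 m = 0.63 km

0.63 km


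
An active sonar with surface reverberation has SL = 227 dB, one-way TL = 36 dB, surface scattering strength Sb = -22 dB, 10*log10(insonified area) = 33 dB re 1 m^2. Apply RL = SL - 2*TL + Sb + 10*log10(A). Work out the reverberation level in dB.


RL = SL - 2*TL + Sb + 10*log10(A) = 227 - 2*36 + (-22) + 33 = 166

166 dB


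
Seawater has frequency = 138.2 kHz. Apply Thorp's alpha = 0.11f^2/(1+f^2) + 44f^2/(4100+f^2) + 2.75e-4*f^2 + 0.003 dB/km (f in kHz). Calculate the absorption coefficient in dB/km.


f^2 = 19099.24
alpha = 0.11*19099.24/(1+19099.24) + 44*19099.24/(4100+19099.24) + 2.75e-4*19099.24 + 0.003 = 41.589

41.589 dB/km


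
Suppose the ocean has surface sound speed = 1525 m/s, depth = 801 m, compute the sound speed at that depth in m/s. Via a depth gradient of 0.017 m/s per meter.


c = 1525 + 0.017 * 801 = 1538.617

1538.617 m/s


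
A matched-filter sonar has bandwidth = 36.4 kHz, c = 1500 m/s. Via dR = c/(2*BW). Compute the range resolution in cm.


2.06 cm


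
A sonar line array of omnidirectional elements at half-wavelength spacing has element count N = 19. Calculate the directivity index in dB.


DI = 10*log10(19) = 12.79

12.79 dB


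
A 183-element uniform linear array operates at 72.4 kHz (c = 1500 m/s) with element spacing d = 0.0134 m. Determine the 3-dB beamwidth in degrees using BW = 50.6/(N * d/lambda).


Step 1: lambda = 1500/72400 = 0.02072 m
Step 2: d/lambda = 0.0134/0.02072 = 0.6467
Step 3: BW = 50.6/(N * d/lambda) = 50.6/(183 * 0.6467) = 0.43

0.43 deg


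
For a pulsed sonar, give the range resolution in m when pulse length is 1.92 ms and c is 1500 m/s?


dR = c*tau/2 = 1500 * 1.92e-3 / 2 = 1.44

1.44 m


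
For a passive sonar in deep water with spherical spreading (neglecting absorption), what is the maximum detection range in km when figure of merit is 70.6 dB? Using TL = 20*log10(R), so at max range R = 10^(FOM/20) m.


At max range FOM = TL, so 20*log10(R) = 70.6
R = 10^(70.6/20) = 3388.44 m = 3.39 km

3.39 km


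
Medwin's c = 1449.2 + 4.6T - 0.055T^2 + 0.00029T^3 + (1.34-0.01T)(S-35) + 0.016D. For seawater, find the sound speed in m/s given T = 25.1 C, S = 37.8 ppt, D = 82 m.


c = 1449.2 + 4.6*25.1 - 0.055*25.1^2 + 0.00029*25.1^3 + (1.34 - 0.01*25.1)*(37.8 - 35) + 0.016*82 = 1538.96

1538.96 m/s


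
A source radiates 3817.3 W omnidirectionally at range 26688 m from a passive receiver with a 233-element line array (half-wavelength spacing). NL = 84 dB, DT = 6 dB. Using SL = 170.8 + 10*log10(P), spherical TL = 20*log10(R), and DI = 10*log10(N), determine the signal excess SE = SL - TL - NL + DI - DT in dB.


Step 1: SL = 170.8 + 10*log10(3817.3) = 206.62 dB
Step 2: TL = 20*log10(26688) = 88.53 dB
Step 3: DI = 10*log10(233) = 23.67 dB
Step 4: SE = SL - TL - NL + DI - DT = 206.62 - 88.53 - 84 + 23.67 - 6 = 51.76

51.76 dB


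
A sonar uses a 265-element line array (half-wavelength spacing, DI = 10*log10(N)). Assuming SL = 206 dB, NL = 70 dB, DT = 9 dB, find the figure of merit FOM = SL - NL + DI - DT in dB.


Step 1: DI = 10*log10(265) = 24.23 dB
Step 2: FOM = SL - NL + DI - DT = 206 - 70 + 24.23 - 9 = 151.23

151.23 dB


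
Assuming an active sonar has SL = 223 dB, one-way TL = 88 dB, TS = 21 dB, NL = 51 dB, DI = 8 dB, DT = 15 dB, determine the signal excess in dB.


10 dB


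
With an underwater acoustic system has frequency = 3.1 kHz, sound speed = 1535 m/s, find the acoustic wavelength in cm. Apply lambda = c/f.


49.52 cm


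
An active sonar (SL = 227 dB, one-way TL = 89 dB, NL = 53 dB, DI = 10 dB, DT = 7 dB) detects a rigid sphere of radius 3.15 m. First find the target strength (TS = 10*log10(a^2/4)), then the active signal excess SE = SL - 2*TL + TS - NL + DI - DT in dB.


Step 1: TS = 10*log10(3.15^2/4) = 3.95 dB
Step 2: SE = SL - 2*TL + TS - NL + DI - DT = 227 - 2*89 + (3.95) - 53 + 10 - 7 = 2.95

2.95 dB


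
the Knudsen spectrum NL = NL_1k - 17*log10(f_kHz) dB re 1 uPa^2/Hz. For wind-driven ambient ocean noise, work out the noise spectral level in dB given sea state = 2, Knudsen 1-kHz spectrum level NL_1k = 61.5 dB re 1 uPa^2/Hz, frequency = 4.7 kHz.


NL = NL_1k - 17*log10(f_kHz) = 61.5 - 17*log10(4.7) = 61.5 - (11.43) = 50.07

50.07 dB


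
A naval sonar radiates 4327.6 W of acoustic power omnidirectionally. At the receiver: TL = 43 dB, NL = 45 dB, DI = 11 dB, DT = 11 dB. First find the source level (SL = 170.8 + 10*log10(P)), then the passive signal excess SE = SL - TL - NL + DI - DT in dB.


Step 1: SL = 170.8 + 10*log10(4327.6) = 207.16 dB
Step 2: SE = SL - TL - NL + DI - DT = 207.16 - 43 - 45 + 11 - 11 = 119.16

119.16 dB


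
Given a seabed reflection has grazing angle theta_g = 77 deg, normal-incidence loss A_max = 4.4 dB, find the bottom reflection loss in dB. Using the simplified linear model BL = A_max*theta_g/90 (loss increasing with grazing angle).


BL = A_max * theta_g / 90 = 4.4 * 77 / 90 = 3.76

3.76 dB


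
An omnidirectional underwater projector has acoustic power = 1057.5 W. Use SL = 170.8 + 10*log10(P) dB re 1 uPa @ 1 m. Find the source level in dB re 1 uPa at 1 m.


SL = 170.8 + 10*log10(1057.5) = 170.8 + 30.24 = 201.04

201.04 dB


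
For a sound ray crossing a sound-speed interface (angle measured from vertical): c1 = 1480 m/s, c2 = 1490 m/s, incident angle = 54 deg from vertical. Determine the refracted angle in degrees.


54.54 deg


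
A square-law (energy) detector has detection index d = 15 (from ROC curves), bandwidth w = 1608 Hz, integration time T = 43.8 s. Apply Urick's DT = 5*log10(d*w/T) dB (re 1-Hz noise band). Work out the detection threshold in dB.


DT = 5*log10(d*w/T) = 5*log10(15 * 1608 / 43.8) = 5*log10(550.68) = 13.7

13.7 dB


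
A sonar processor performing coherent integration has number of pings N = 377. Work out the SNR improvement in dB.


Gain = 10*log10(377) = 25.76

25.76 dB


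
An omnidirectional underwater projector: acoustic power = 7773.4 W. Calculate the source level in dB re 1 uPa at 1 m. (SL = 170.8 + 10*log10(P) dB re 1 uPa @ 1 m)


209.71 dB


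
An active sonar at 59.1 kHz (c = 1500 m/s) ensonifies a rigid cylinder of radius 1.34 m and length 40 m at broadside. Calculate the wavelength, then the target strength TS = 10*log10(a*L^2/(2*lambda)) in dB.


Step 1: lambda = c/f = 1500/59100 = 0.02538 m
Step 2: TS = 10*log10(a*L^2/(2*lambda)) = 10*log10(1.34*40^2/(2*0.02538)) = 46.26

46.26 dB


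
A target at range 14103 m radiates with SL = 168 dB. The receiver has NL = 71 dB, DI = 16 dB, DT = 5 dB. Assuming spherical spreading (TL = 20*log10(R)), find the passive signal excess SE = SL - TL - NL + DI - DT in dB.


25.01 dB


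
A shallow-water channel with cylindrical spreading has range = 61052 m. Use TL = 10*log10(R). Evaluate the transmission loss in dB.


TL = 10*log10(61052) = 47.86

47.86 dB


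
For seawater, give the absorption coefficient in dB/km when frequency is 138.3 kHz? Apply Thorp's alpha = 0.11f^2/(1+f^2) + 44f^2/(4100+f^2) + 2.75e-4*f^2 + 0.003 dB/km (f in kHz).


41.606 dB/km


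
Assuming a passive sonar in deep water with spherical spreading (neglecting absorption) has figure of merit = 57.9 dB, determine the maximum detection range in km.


At max range FOM = TL, so 20*log10(R) = 57.9
R = 10^(57.9/20) = 785.24 m = 0.79 km

0.79 km


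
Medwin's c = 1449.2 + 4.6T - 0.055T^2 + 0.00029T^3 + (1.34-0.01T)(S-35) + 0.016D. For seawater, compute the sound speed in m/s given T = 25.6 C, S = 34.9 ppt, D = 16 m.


c = 1449.2 + 4.6*25.6 - 0.055*25.6^2 + 0.00029*25.6^3 + (1.34 - 0.01*25.6)*(34.9 - 35) + 0.016*16 = 1535.93

1535.93 m/s


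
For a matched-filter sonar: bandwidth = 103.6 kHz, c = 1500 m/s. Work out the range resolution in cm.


dR = c/(2*BW) = 1500 / (2 * 103.6e3) = 0.0072 m = 0.72 cm

0.72 cm


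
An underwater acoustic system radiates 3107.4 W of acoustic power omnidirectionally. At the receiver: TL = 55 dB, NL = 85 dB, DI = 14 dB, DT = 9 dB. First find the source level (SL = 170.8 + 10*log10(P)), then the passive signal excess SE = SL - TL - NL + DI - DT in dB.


Step 1: SL = 170.8 + 10*log10(3107.4) = 205.72 dB
Step 2: SE = SL - TL - NL + DI - DT = 205.72 - 55 - 85 + 14 - 9 = 70.72

70.72 dB


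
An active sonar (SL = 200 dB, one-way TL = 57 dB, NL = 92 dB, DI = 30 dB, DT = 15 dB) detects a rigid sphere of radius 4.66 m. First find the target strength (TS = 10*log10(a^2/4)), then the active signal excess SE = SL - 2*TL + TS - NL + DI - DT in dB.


Step 1: TS = 10*log10(4.66^2/4) = 7.35 dB
Step 2: SE = SL - 2*TL + TS - NL + DI - DT = 200 - 2*57 + (7.35) - 92 + 30 - 15 = 16.35

16.35 dB


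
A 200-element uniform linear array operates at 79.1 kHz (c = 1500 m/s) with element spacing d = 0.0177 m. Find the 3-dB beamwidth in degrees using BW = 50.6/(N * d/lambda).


Step 1: lambda = 1500/79100 = 0.01896 m
Step 2: d/lambda = 0.0177/0.01896 = 0.9335
Step 3: BW = 50.6/(N * d/lambda) = 50.6/(200 * 0.9335) = 0.27

0.27 deg


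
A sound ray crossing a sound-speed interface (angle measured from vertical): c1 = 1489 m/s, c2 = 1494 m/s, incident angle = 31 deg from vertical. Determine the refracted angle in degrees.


sin(theta2) = (c2/c1)*sin(theta1) = (1494/1489)*sin(31 deg) = 0.51677
theta2 = arcsin(0.51677) = 31.12

31.12 deg


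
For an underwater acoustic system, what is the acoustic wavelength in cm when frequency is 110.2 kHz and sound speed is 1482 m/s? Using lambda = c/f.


lambda = c/f = 1482 / 110200 = 0.0134 m = 1.34 cm

1.34 cm


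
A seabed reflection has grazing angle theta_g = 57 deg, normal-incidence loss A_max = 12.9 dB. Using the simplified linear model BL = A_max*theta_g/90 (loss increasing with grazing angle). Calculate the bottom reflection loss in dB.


BL = A_max * theta_g / 90 = 12.9 * 57 / 90 = 8.17

8.17 dB


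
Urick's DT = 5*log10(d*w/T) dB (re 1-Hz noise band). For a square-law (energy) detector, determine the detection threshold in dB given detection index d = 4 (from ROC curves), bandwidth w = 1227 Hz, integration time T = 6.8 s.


DT = 5*log10(d*w/T) = 5*log10(4 * 1227 / 6.8) = 5*log10(721.76) = 14.29

14.29 dB


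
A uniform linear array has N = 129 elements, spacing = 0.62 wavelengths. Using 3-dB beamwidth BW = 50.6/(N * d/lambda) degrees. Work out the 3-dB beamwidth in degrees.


BW = 50.6 / (129 * 0.62) = 50.6 / 79.98 = 0.63

0.63 deg


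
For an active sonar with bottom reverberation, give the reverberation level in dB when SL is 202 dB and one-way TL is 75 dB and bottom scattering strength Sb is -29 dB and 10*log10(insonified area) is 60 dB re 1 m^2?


RL = SL - 2*TL + Sb + 10*log10(A) = 202 - 2*75 + (-29) + 60 = 83

83 dB


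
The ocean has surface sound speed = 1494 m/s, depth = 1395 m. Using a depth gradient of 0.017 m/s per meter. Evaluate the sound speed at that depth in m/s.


c = 1494 + 0.017 * 1395 = 1517.715

1517.715 m/s


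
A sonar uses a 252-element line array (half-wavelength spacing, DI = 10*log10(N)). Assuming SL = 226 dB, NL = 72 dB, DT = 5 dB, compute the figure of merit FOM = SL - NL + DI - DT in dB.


Step 1: DI = 10*log10(252) = 24.01 dB
Step 2: FOM = SL - NL + DI - DT = 226 - 72 + 24.01 - 5 = 173.01

173.01 dB


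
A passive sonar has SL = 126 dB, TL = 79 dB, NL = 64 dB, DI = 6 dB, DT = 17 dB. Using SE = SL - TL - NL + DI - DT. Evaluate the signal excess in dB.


SE = SL - TL - NL + DI - DT = 126 - 79 - 64 + 6 - 17 = -28

-28 dB


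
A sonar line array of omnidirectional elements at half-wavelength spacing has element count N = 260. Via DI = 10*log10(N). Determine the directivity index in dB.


DI = 10*log10(260) = 24.15

24.15 dB


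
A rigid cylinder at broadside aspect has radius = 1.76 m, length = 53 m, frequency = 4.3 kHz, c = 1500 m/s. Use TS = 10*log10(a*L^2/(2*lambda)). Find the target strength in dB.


38.5 dB


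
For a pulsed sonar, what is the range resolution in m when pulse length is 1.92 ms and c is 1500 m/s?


dR = c*tau/2 = 1500 * 1.92e-3 / 2 = 1.44

1.44 m


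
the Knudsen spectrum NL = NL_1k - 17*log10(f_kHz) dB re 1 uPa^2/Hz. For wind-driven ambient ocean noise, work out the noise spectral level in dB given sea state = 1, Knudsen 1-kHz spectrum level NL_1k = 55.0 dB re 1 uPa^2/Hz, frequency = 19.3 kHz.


NL = NL_1k - 17*log10(f_kHz) = 55.0 - 17*log10(19.3) = 55.0 - (21.85) = 33.15

33.15 dB


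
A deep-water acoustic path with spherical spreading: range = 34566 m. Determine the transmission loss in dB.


TL = 20*log10(34566) = 90.77

90.77 dB


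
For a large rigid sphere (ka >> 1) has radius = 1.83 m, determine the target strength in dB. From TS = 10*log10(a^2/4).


TS = 10*log10(1.83^2 / 4) = 10*log10(0.837225) = -0.77

-0.77 dB


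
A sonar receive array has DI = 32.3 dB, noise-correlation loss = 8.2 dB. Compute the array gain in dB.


AG = DI - L_corr = 32.3 - 8.2 = 24.1

24.1 dB


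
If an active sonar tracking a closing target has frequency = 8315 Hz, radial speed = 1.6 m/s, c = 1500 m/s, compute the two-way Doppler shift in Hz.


fd = 2*f*v/c = 2 * 8315 * 1.6 / 1500 = 17.74

17.74 Hz


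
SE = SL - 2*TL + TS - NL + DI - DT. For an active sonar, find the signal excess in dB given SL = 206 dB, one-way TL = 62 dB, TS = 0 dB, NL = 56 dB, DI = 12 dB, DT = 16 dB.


SE = SL - 2*TL + TS - NL + DI - DT = 206 - 2*62 + (0) - 56 + 12 - 16 = 22

22 dB
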